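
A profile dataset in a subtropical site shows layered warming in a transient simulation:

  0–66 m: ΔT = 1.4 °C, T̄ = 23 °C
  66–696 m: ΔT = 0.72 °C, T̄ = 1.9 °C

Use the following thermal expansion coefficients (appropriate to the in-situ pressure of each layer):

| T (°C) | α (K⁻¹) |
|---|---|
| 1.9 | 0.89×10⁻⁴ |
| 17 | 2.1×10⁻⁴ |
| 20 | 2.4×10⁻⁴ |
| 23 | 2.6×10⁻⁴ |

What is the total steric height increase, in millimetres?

Layer 1 at 23 °C → α = 2.6×10⁻⁴ K⁻¹
Layer 2 at 1.9 °C → α = 0.89×10⁻⁴ K⁻¹
2.6×10⁻⁴ × 66 × 1.4 = 0.024024 m
Layer 2: 0.89×10⁻⁴ × 0.72 × 630 = 0.0403704 m
Δh = 0.024024 + 0.0403704 = 0.0643944 m ≈ 64.4 mm

about 64.4 mm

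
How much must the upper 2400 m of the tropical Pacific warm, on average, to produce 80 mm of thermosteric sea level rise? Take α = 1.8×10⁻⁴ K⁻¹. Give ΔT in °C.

ΔT = Δh/(αH) = 0.08 / (1.8×10⁻⁴ × 2400) ≈ 0.1852 °C

about 0.19 °C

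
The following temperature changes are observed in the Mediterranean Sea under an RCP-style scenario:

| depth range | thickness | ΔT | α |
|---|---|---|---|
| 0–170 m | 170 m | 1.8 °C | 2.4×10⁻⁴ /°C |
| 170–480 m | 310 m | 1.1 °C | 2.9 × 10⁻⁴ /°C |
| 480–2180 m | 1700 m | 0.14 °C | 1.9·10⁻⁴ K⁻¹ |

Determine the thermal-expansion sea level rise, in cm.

1.8 × 2.4×10⁻⁴ × 170 = 0.07344 m
1.1 × 310 × 2.9×10⁻⁴ = 0.09889 m
480–2180 m: 0.14 × 1700 × 1.9×10⁻⁴ = 0.04522 m
Δh = 0.07344 + 0.09889 + 0.04522 = 0.21755 m

21.8 cm of thermosteric rise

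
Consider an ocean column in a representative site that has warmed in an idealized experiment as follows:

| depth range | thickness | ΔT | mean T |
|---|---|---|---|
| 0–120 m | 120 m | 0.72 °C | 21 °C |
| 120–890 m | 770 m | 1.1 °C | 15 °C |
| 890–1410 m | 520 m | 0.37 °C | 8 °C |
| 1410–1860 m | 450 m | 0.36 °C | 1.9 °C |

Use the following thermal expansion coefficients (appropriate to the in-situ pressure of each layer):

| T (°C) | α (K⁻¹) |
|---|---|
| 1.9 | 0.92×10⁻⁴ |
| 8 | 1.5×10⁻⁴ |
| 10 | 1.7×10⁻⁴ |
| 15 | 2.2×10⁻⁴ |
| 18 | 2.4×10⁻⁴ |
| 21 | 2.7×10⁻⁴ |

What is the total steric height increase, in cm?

Δh = 25.3 cm

Layer 1 at 21 °C → α = 2.7×10⁻⁴ K⁻¹
Layer 2 at 15 °C → α = 2.2×10⁻⁴ K⁻¹
Layer 3 at 8 °C → α = 1.5×10⁻⁴ K⁻¹
Layer 4 at 1.9 °C → α = 0.92×10⁻⁴ K⁻¹
Layer 1: 2.7×10⁻⁴ × 0.72 × 120 = 0.023328 m
Layer 2: 770 × 2.2×10⁻⁴ × 1.1 = 0.18634 m
Layer 3: 0.37 × 520 × 1.5×10⁻⁴ = 0.02886 m
1410–1860 m: 0.36 × 0.92×10⁻⁴ × 450 = 0.014904 m
Δh = 0.023328 + 0.18634 + 0.02886 + 0.014904 = 0.253432 m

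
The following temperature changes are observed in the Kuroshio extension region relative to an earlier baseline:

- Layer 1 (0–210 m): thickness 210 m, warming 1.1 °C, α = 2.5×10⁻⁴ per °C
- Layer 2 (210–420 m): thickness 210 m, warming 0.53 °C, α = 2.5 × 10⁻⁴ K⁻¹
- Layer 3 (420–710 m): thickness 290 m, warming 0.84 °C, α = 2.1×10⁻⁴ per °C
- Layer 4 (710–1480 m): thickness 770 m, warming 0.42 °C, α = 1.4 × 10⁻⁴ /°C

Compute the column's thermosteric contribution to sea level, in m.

Layer 1: 210 × 2.5×10⁻⁴ × 1.1 = 0.05775 m
210–420 m: 210 × 0.53 × 2.5×10⁻⁴ = 0.027825 m
420–710 m: 0.84 × 290 × 2.1×10⁻⁴ = 0.051156 m
0.42 × 770 × 1.4×10⁻⁴ = 0.045276 m
Δh = 0.05775 + 0.027825 + 0.051156 + 0.045276 = 0.182007 m

0.182 m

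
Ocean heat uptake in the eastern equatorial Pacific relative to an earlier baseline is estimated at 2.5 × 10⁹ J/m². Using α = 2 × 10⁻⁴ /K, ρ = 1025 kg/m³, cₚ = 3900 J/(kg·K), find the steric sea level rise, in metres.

about 0.13 m

Δh = αQ/(ρcₚ) = 2×10⁻⁴ × 2.5×10⁹ / (1025 × 3900) ≈ 0.12508 m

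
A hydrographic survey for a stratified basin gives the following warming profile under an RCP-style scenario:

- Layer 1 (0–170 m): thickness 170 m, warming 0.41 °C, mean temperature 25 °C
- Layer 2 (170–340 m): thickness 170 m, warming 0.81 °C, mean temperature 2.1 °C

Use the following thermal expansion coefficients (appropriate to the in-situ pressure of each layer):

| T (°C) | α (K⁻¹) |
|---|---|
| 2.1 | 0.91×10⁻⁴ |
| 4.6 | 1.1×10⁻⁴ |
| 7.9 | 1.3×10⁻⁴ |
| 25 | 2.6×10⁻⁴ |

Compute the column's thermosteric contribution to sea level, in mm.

Δh = 30.7 mm

Layer 1 at 25 °C → α = 2.6×10⁻⁴ K⁻¹
Layer 2 at 2.1 °C → α = 0.91×10⁻⁴ K⁻¹
Layer 1: 2.6×10⁻⁴ × 170 × 0.41 = 0.018122 m
170–340 m: 170 × 0.81 × 0.91×10⁻⁴ = 0.0125307 m
Δh = 0.018122 + 0.0125307 = 0.0306527 m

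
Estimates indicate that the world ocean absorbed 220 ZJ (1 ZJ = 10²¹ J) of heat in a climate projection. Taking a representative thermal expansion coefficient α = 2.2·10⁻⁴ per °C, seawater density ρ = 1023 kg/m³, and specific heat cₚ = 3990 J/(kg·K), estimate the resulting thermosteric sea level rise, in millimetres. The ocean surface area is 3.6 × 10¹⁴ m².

Per unit area: Q = 220×10²¹ / (3.6×10¹⁴) ≈ 6.111×10⁸ J/m²
Δh = αQ/(ρcₚ) = 2.2×10⁻⁴ × 6.111×10⁸ / (1023 × 3990) ≈ 0.032937 m

32.9 mm of thermosteric rise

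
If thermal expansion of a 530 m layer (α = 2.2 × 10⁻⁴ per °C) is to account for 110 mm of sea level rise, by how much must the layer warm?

ΔT = Δh/(αH) = 0.11 / (2.2×10⁻⁴ × 530) ≈ 0.9434 K

ΔT ≈ 0.943 K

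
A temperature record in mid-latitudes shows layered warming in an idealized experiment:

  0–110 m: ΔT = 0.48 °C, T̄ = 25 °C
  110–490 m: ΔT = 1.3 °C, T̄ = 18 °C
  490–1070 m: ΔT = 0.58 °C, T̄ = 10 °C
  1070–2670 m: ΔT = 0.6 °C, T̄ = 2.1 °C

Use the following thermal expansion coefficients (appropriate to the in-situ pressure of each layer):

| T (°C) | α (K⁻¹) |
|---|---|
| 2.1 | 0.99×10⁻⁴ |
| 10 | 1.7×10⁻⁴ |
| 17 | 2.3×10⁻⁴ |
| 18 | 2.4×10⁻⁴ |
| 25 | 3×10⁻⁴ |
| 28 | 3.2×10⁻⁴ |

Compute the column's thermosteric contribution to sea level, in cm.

29 cm

Layer 1 at 25 °C → α = 3×10⁻⁴ K⁻¹
Layer 2 at 18 °C → α = 2.4×10⁻⁴ K⁻¹
Layer 3 at 10 °C → α = 1.7×10⁻⁴ K⁻¹
Layer 4 at 2.1 °C → α = 0.99×10⁻⁴ K⁻¹
Layer 1: 0.48 × 110 × 3×10⁻⁴ = 0.01584 m
380 × 2.4×10⁻⁴ × 1.3 = 0.11856 m
Layer 3: 0.58 × 580 × 1.7×10⁻⁴ = 0.057188 m
1070–2670 m: 1600 × 0.6 × 0.99×10⁻⁴ = 0.09504 m
Δh = 0.01584 + 0.11856 + 0.057188 + 0.09504 = 0.286628 m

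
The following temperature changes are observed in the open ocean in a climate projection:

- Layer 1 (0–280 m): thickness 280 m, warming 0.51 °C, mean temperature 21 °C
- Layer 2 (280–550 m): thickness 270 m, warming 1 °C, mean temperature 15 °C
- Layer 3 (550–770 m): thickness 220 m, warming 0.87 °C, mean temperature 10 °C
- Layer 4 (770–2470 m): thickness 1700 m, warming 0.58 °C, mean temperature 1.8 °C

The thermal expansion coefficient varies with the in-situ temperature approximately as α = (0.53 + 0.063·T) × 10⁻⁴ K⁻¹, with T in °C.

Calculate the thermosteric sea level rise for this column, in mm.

152 mm

Layer 1: α = (0.53 + 0.063×21)×10⁻⁴ = 1.853×10⁻⁴ K⁻¹
Layer 2: α = (0.53 + 0.063×15)×10⁻⁴ = 1.475×10⁻⁴ K⁻¹
Layer 3: α = (0.53 + 0.063×10)×10⁻⁴ = 1.16×10⁻⁴ K⁻¹
Layer 4: α = (0.53 + 0.063×1.8)×10⁻⁴ = 0.6434×10⁻⁴ K⁻¹
1.853×10⁻⁴ × 0.51 × 280 = 0.02646084 m
Layer 2: 270 × 1.475×10⁻⁴ × 1 = 0.039825 m
220 × 0.87 × 1.16×10⁻⁴ = 0.0222024 m
770–2470 m: 0.58 × 1700 × 0.6434×10⁻⁴ = 0.06343924 m
Δh = 0.02646084 + 0.039825 + 0.0222024 + 0.06343924 = 0.15192748 m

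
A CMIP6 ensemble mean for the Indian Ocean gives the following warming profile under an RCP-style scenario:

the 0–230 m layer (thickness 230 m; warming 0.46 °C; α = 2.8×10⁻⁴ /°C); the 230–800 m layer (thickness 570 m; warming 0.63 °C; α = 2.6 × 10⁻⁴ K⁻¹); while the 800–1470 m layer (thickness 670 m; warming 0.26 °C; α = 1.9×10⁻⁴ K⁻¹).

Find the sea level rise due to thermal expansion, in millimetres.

0–230 m: 230 × 2.8×10⁻⁴ × 0.46 = 0.029624 m
570 × 2.6×10⁻⁴ × 0.63 = 0.093366 m
Layer 3: 0.26 × 1.9×10⁻⁴ × 670 = 0.033098 m
Δh = 0.029624 + 0.093366 + 0.033098 = 0.156088 m

156 mm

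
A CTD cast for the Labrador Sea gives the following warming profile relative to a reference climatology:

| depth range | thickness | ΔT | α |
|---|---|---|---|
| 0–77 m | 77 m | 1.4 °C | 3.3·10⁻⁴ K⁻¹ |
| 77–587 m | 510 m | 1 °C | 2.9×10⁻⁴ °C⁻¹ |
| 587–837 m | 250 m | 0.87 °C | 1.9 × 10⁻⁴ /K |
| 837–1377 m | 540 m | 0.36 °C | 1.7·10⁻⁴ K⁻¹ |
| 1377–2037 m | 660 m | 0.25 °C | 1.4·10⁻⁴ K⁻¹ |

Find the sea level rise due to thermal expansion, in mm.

Δh ≈ 281 mm

3.3×10⁻⁴ × 1.4 × 77 = 0.035574 m
Layer 2: 510 × 1 × 2.9×10⁻⁴ = 0.14790 m
Layer 3: 1.9×10⁻⁴ × 250 × 0.87 = 0.041325 m
Layer 4: 1.7×10⁻⁴ × 0.36 × 540 = 0.033048 m
0.25 × 660 × 1.4×10⁻⁴ = 0.02310 m
Δh = 0.035574 + 0.14790 + 0.041325 + 0.033048 + 0.02310 = 0.280947 m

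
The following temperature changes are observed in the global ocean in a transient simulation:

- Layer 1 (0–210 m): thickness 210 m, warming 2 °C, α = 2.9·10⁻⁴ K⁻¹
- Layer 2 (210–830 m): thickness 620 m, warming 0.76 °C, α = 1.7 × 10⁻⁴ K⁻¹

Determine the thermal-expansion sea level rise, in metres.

Layer 1: 210 × 2 × 2.9×10⁻⁴ = 0.12180 m
620 × 1.7×10⁻⁴ × 0.76 = 0.080104 m
Δh = 0.12180 + 0.080104 = 0.201904 m ≈ 0.20 m

about 0.20 m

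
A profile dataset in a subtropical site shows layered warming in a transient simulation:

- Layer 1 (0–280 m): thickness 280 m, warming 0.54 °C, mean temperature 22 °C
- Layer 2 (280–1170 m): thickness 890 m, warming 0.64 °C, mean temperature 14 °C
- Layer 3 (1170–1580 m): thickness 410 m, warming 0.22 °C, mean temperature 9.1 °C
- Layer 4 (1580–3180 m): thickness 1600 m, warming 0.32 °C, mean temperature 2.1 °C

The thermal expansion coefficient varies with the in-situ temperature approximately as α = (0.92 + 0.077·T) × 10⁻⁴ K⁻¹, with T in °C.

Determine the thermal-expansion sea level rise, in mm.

Δh ≈ 220 mm

Layer 1: α = (0.92 + 0.077×22)×10⁻⁴ = 2.614×10⁻⁴ K⁻¹
Layer 2: α = (0.92 + 0.077×14)×10⁻⁴ = 1.998×10⁻⁴ K⁻¹
Layer 3: α = (0.92 + 0.077×9.1)×10⁻⁴ = 1.6207×10⁻⁴ K⁻¹
Layer 4: α = (0.92 + 0.077×2.1)×10⁻⁴ = 1.0817×10⁻⁴ K⁻¹
Layer 1: 2.614×10⁻⁴ × 0.54 × 280 = 0.03952368 m
1.998×10⁻⁴ × 0.64 × 890 = 0.11380608 m
1.6207×10⁻⁴ × 410 × 0.22 = 0.014618714 m
1600 × 1.0817×10⁻⁴ × 0.32 = 0.05538304 m
Δh = 0.03952368 + 0.11380608 + 0.014618714 + 0.05538304 = 0.223331514 m ≈ 220 mm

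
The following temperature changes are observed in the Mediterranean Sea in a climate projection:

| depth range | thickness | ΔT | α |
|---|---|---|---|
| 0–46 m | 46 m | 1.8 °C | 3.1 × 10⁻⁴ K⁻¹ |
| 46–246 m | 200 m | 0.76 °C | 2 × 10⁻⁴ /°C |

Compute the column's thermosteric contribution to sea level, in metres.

Δh = 0.056 m

3.1×10⁻⁴ × 46 × 1.8 = 0.025668 m
46–246 m: 200 × 2×10⁻⁴ × 0.76 = 0.03040 m
Δh = 0.025668 + 0.03040 = 0.056068 m ≈ 0.056 m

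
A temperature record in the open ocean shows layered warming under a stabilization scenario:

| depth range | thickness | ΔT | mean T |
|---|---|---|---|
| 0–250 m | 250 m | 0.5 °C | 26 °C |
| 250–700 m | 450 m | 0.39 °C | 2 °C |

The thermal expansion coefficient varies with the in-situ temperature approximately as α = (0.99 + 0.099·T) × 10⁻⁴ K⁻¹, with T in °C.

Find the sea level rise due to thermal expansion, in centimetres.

Layer 1: α = (0.99 + 0.099×26)×10⁻⁴ = 3.564×10⁻⁴ K⁻¹
Layer 2: α = (0.99 + 0.099×2)×10⁻⁴ = 1.188×10⁻⁴ K⁻¹
0–250 m: 3.564×10⁻⁴ × 0.5 × 250 = 0.04455 m
1.188×10⁻⁴ × 450 × 0.39 = 0.0208494 m
Δh = 0.04455 + 0.0208494 = 0.0653994 m

6.54 cm of thermosteric rise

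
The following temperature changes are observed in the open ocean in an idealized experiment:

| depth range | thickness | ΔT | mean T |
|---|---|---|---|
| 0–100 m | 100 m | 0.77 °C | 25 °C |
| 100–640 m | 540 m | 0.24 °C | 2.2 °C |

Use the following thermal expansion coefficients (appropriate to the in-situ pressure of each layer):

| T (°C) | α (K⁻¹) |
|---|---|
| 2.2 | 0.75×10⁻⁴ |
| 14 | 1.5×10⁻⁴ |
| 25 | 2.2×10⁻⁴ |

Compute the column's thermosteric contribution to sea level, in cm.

Layer 1 at 25 °C → α = 2.2×10⁻⁴ K⁻¹
Layer 2 at 2.2 °C → α = 0.75×10⁻⁴ K⁻¹
2.2×10⁻⁴ × 100 × 0.77 = 0.01694 m
100–640 m: 540 × 0.75×10⁻⁴ × 0.24 = 0.00972 m
Δh = 0.01694 + 0.00972 = 0.02666 m ≈ 2.7 cm

2.7 cm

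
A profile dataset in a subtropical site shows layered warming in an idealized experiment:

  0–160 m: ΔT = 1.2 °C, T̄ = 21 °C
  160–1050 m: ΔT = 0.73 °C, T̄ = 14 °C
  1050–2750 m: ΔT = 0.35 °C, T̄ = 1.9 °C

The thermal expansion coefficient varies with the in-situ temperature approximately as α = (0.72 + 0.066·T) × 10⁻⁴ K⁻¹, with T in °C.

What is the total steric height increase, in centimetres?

about 19.8 cm

Layer 1: α = (0.72 + 0.066×21)×10⁻⁴ = 2.106×10⁻⁴ K⁻¹
Layer 2: α = (0.72 + 0.066×14)×10⁻⁴ = 1.644×10⁻⁴ K⁻¹
Layer 3: α = (0.72 + 0.066×1.9)×10⁻⁴ = 0.8454×10⁻⁴ K⁻¹
Layer 1: 1.2 × 2.106×10⁻⁴ × 160 = 0.0404352 m
0.73 × 890 × 1.644×10⁻⁴ = 0.10681068 m
1050–2750 m: 0.35 × 1700 × 0.8454×10⁻⁴ = 0.0503013 m
Δh = 0.0404352 + 0.10681068 + 0.0503013 = 0.19754718 m ≈ 19.8 cm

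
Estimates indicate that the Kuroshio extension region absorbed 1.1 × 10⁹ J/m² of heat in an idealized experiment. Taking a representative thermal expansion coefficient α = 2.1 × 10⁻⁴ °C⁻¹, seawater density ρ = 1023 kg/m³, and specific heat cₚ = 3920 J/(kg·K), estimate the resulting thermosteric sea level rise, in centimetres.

5.76 cm of thermosteric rise

Δh = αQ/(ρcₚ) = 2.1×10⁻⁴ × 1.1×10⁹ / (1023 × 3920) ≈ 0.057604 m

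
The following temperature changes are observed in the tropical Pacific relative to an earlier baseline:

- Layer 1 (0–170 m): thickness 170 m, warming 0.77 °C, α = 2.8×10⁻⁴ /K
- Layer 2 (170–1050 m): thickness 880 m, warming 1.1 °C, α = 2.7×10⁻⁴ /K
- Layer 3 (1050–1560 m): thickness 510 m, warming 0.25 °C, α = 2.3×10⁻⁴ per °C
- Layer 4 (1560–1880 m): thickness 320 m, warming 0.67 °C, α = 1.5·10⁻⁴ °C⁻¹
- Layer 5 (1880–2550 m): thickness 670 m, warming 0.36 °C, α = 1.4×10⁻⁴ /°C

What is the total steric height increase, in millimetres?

Layer 1: 170 × 2.8×10⁻⁴ × 0.77 = 0.036652 m
Layer 2: 1.1 × 2.7×10⁻⁴ × 880 = 0.26136 m
510 × 2.3×10⁻⁴ × 0.25 = 0.029325 m
Layer 4: 1.5×10⁻⁴ × 0.67 × 320 = 0.03216 m
Layer 5: 0.36 × 1.4×10⁻⁴ × 670 = 0.033768 m
Δh = 0.036652 + 0.26136 + 0.029325 + 0.03216 + 0.033768 = 0.393265 m ≈ 393 mm

about 393 mm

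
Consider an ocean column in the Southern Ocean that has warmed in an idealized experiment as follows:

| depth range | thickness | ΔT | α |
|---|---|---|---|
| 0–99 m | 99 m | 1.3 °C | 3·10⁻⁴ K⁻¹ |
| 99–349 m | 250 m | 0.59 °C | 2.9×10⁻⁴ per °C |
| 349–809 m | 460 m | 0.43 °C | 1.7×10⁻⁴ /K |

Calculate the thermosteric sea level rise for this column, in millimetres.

Layer 1: 3×10⁻⁴ × 1.3 × 99 = 0.03861 m
2.9×10⁻⁴ × 0.59 × 250 = 0.042775 m
1.7×10⁻⁴ × 0.43 × 460 = 0.033626 m
Δh = 0.03861 + 0.042775 + 0.033626 = 0.115011 m ≈ 115 mm

115 mm of thermosteric rise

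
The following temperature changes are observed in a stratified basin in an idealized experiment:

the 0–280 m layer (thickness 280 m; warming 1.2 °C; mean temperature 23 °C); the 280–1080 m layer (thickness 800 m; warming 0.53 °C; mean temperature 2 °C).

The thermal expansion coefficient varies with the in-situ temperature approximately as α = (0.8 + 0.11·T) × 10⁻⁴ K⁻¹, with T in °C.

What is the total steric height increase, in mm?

Layer 1: α = (0.8 + 0.11×23)×10⁻⁴ = 3.33×10⁻⁴ K⁻¹
Layer 2: α = (0.8 + 0.11×2)×10⁻⁴ = 1.02×10⁻⁴ K⁻¹
1.2 × 280 × 3.33×10⁻⁴ = 0.111888 m
280–1080 m: 0.53 × 800 × 1.02×10⁻⁴ = 0.043248 m
Δh = 0.111888 + 0.043248 = 0.155136 m

Δh = 155 mm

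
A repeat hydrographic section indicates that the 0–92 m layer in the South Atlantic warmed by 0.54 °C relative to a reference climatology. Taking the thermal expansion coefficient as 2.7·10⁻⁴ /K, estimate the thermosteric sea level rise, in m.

0.013 m of thermosteric rise

Δh = αΔT·H = 2.7×10⁻⁴ × 0.54 × 92 = 0.0134136 m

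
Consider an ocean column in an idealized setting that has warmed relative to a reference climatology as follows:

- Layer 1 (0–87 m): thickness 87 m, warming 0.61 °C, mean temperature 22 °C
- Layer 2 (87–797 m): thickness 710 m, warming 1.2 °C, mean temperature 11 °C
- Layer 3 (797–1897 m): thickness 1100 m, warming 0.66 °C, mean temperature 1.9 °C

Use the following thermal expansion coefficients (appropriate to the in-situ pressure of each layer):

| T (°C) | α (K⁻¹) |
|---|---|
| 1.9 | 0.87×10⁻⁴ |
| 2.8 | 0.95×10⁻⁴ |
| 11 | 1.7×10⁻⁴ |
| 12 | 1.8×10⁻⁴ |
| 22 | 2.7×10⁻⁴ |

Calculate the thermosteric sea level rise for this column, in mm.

about 222 mm

Layer 1 at 22 °C → α = 2.7×10⁻⁴ K⁻¹
Layer 2 at 11 °C → α = 1.7×10⁻⁴ K⁻¹
Layer 3 at 1.9 °C → α = 0.87×10⁻⁴ K⁻¹
0–87 m: 87 × 2.7×10⁻⁴ × 0.61 = 0.0143289 m
Layer 2: 710 × 1.7×10⁻⁴ × 1.2 = 0.14484 m
0.87×10⁻⁴ × 1100 × 0.66 = 0.063162 m
Δh = 0.0143289 + 0.14484 + 0.063162 = 0.2223309 m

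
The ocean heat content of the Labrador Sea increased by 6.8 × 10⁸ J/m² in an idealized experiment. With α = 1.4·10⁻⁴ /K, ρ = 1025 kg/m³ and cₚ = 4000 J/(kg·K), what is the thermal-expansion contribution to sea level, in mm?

23.2 mm of thermosteric rise

Δh = αQ/(ρcₚ) = 1.4×10⁻⁴ × 6.8×10⁸ / (1025 × 4000) ≈ 0.02322 m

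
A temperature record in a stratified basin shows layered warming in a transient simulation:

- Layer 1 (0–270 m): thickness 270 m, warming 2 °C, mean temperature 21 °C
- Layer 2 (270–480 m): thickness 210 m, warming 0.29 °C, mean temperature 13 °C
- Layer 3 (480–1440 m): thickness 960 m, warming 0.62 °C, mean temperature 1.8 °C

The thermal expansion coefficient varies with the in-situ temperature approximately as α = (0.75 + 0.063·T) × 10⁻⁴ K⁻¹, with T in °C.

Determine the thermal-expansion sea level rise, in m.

0.173 m

Layer 1: α = (0.75 + 0.063×21)×10⁻⁴ = 2.073×10⁻⁴ K⁻¹
Layer 2: α = (0.75 + 0.063×13)×10⁻⁴ = 1.569×10⁻⁴ K⁻¹
Layer 3: α = (0.75 + 0.063×1.8)×10⁻⁴ = 0.8634×10⁻⁴ K⁻¹
2 × 270 × 2.073×10⁻⁴ = 0.111942 m
270–480 m: 1.569×10⁻⁴ × 0.29 × 210 = 0.00955521 m
0.8634×10⁻⁴ × 960 × 0.62 = 0.051389568 m
Δh = 0.111942 + 0.00955521 + 0.051389568 = 0.172886778 m ≈ 0.173 m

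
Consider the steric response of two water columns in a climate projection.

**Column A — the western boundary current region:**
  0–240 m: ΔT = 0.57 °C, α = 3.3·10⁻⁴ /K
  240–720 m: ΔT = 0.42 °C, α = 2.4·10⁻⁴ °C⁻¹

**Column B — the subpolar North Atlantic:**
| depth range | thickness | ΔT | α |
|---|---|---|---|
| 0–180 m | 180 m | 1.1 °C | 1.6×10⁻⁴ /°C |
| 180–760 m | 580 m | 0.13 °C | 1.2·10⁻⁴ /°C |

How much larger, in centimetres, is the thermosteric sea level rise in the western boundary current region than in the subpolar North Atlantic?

A 0–240 m: 240 × 0.57 × 3.3×10⁻⁴ = 0.045144 m
A 2.4×10⁻⁴ × 0.42 × 480 = 0.048384 m
A total: 0.093528 m
B 0–180 m: 1.6×10⁻⁴ × 1.1 × 180 = 0.03168 m
B 180–760 m: 580 × 1.2×10⁻⁴ × 0.13 = 0.009048 m
B total: 0.040728 m
Difference: 0.093528 − 0.040728 = 0.05280 m

5.28 cm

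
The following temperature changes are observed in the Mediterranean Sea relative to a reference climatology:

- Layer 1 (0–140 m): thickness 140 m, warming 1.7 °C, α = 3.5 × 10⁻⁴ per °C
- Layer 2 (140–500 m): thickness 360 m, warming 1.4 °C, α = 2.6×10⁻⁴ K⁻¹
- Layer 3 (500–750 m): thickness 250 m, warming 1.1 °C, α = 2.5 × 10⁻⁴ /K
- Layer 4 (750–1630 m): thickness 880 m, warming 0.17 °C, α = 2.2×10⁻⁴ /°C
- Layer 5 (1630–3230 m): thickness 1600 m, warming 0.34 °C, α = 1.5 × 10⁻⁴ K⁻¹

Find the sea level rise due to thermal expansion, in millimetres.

0–140 m: 1.7 × 3.5×10⁻⁴ × 140 = 0.08330 m
360 × 1.4 × 2.6×10⁻⁴ = 0.13104 m
250 × 1.1 × 2.5×10⁻⁴ = 0.06875 m
750–1630 m: 2.2×10⁻⁴ × 0.17 × 880 = 0.032912 m
1600 × 1.5×10⁻⁴ × 0.34 = 0.08160 m
Δh = 0.08330 + 0.13104 + 0.06875 + 0.032912 + 0.08160 = 0.397602 m ≈ 398 mm

398 mm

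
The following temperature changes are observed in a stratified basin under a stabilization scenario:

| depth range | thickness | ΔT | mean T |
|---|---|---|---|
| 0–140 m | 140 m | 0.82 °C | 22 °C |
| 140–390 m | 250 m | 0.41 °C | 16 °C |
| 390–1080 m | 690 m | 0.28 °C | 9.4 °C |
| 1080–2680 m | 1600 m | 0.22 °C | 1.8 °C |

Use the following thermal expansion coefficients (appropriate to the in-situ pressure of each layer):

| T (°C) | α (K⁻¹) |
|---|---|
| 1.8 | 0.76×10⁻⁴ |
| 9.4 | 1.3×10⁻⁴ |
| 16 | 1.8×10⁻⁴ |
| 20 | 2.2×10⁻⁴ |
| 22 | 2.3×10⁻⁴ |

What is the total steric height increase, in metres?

Δh = 0.0967 m

Layer 1 at 22 °C → α = 2.3×10⁻⁴ K⁻¹
Layer 2 at 16 °C → α = 1.8×10⁻⁴ K⁻¹
Layer 3 at 9.4 °C → α = 1.3×10⁻⁴ K⁻¹
Layer 4 at 1.8 °C → α = 0.76×10⁻⁴ K⁻¹
2.3×10⁻⁴ × 140 × 0.82 = 0.026404 m
1.8×10⁻⁴ × 250 × 0.41 = 0.01845 m
390–1080 m: 0.28 × 1.3×10⁻⁴ × 690 = 0.025116 m
0.22 × 0.76×10⁻⁴ × 1600 = 0.026752 m
Δh = 0.026404 + 0.01845 + 0.025116 + 0.026752 = 0.096722 m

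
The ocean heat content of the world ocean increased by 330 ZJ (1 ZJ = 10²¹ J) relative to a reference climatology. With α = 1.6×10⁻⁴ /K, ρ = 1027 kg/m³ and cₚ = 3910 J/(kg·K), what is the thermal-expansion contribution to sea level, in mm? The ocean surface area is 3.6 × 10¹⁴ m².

36.5 mm

Per unit area: Q = 330×10²¹ / (3.6×10¹⁴) ≈ 9.167×10⁸ J/m²
Δh = αQ/(ρcₚ) = 1.6×10⁻⁴ × 9.167×10⁸ / (1027 × 3910) ≈ 0.036526 m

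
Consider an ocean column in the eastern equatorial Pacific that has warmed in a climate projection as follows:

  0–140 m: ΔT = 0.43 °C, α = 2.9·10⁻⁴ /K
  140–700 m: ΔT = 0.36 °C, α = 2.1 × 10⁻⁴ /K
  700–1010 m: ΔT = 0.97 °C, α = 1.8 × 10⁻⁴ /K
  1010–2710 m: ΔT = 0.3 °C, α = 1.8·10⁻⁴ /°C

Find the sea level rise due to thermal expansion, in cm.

20.6 cm

140 × 2.9×10⁻⁴ × 0.43 = 0.017458 m
2.1×10⁻⁴ × 560 × 0.36 = 0.042336 m
700–1010 m: 310 × 0.97 × 1.8×10⁻⁴ = 0.054126 m
1.8×10⁻⁴ × 1700 × 0.3 = 0.09180 m
Δh = 0.017458 + 0.042336 + 0.054126 + 0.09180 = 0.20572 m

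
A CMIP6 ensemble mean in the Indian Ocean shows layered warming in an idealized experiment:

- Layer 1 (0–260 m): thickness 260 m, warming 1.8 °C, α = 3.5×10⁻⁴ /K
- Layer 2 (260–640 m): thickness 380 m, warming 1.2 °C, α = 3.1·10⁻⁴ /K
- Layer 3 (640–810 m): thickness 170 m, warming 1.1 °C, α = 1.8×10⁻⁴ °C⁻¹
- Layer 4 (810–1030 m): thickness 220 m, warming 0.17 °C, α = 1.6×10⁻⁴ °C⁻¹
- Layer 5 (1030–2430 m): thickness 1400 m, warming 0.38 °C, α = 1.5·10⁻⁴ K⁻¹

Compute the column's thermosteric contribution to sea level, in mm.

Δh ≈ 425 mm

260 × 3.5×10⁻⁴ × 1.8 = 0.16380 m
260–640 m: 3.1×10⁻⁴ × 380 × 1.2 = 0.14136 m
Layer 3: 1.1 × 170 × 1.8×10⁻⁴ = 0.03366 m
Layer 4: 0.17 × 220 × 1.6×10⁻⁴ = 0.005984 m
Layer 5: 1.5×10⁻⁴ × 1400 × 0.38 = 0.07980 m
Δh = 0.16380 + 0.14136 + 0.03366 + 0.005984 + 0.07980 = 0.424604 m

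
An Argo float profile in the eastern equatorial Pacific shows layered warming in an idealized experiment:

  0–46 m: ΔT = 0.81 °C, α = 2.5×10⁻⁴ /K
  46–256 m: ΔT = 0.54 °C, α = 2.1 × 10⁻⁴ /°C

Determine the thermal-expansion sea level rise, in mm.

Δh = 33.1 mm

0–46 m: 0.81 × 2.5×10⁻⁴ × 46 = 0.009315 m
46–256 m: 210 × 0.54 × 2.1×10⁻⁴ = 0.023814 m
Δh = 0.009315 + 0.023814 = 0.033129 m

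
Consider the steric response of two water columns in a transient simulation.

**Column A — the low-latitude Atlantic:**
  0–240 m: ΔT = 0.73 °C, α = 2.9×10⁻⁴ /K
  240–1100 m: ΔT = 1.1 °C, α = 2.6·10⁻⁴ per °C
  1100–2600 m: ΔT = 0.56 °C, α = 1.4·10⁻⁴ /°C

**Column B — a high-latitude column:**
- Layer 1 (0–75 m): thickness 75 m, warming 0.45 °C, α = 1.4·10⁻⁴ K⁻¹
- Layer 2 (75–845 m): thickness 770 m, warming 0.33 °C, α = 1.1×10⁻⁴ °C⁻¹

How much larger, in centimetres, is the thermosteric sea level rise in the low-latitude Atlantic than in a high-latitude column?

A Layer 1: 0.73 × 240 × 2.9×10⁻⁴ = 0.050808 m
A Layer 2: 1.1 × 2.6×10⁻⁴ × 860 = 0.24596 m
A 1.4×10⁻⁴ × 1500 × 0.56 = 0.11760 m
A total: 0.414368 m
B Layer 1: 0.45 × 1.4×10⁻⁴ × 75 = 0.004725 m
B 75–845 m: 1.1×10⁻⁴ × 0.33 × 770 = 0.027951 m
B total: 0.032676 m
Difference: 0.414368 − 0.032676 = 0.381692 m

38 cm larger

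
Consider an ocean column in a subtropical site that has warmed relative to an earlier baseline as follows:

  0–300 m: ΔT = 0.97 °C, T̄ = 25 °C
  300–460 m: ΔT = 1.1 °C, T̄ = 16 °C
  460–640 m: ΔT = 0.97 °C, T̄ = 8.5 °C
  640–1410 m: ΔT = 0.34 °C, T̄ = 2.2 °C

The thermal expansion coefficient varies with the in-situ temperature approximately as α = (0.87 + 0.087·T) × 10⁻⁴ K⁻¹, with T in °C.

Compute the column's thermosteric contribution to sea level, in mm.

about 180 mm

Layer 1: α = (0.87 + 0.087×25)×10⁻⁴ = 3.045×10⁻⁴ K⁻¹
Layer 2: α = (0.87 + 0.087×16)×10⁻⁴ = 2.262×10⁻⁴ K⁻¹
Layer 3: α = (0.87 + 0.087×8.5)×10⁻⁴ = 1.6095×10⁻⁴ K⁻¹
Layer 4: α = (0.87 + 0.087×2.2)×10⁻⁴ = 1.0614×10⁻⁴ K⁻¹
0.97 × 300 × 3.045×10⁻⁴ = 0.0886095 m
2.262×10⁻⁴ × 1.1 × 160 = 0.0398112 m
Layer 3: 180 × 1.6095×10⁻⁴ × 0.97 = 0.02810187 m
Layer 4: 0.34 × 1.0614×10⁻⁴ × 770 = 0.027787452 m
Δh = 0.0886095 + 0.0398112 + 0.02810187 + 0.027787452 = 0.184310022 m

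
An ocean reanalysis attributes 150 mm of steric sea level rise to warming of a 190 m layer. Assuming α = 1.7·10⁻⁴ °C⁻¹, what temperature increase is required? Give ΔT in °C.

ΔT = Δh/(αH) = 0.15 / (1.7×10⁻⁴ × 190) ≈ 4.644 °C

about 4.6 °C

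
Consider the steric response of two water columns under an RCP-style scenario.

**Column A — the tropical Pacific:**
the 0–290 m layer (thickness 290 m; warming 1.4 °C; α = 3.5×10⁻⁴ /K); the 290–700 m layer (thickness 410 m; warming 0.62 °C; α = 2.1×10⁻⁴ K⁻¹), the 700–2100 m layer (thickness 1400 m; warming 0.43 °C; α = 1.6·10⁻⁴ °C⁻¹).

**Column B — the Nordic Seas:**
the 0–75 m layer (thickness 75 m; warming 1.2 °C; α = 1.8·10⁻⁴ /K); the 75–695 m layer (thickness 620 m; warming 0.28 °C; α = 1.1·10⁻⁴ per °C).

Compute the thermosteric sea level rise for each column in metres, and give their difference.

A Layer 1: 1.4 × 3.5×10⁻⁴ × 290 = 0.14210 m
A Layer 2: 2.1×10⁻⁴ × 410 × 0.62 = 0.053382 m
A Layer 3: 1.6×10⁻⁴ × 0.43 × 1400 = 0.09632 m
A total: 0.291802 m
B Layer 1: 1.8×10⁻⁴ × 75 × 1.2 = 0.01620 m
B Layer 2: 0.28 × 620 × 1.1×10⁻⁴ = 0.019096 m
B total: 0.035296 m
Difference: 0.291802 − 0.035296 = 0.256506 m

Δh_A ≈ 0.292 m, Δh_B ≈ 0.0353 m; difference ≈ 0.257 m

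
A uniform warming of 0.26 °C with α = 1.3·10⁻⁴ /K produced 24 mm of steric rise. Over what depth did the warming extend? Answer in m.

H ≈ 710 m

H = Δh/(αΔT) = 0.024 / (1.3×10⁻⁴ × 0.26) ≈ 710.1 m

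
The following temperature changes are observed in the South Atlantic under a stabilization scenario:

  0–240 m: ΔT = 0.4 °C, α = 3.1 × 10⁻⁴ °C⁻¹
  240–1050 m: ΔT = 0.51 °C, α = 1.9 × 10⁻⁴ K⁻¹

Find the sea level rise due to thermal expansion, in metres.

0–240 m: 3.1×10⁻⁴ × 0.4 × 240 = 0.02976 m
Layer 2: 0.51 × 810 × 1.9×10⁻⁴ = 0.078489 m
Δh = 0.02976 + 0.078489 = 0.108249 m

Δh = 0.108 m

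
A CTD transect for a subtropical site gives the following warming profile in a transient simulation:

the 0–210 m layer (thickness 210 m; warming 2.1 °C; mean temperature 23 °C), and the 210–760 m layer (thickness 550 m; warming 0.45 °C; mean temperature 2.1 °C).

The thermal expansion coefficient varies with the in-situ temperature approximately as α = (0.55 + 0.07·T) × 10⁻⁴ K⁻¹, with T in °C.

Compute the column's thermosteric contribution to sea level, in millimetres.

Δh = 113 mm

Layer 1: α = (0.55 + 0.07×23)×10⁻⁴ = 2.16×10⁻⁴ K⁻¹
Layer 2: α = (0.55 + 0.07×2.1)×10⁻⁴ = 0.697×10⁻⁴ K⁻¹
0–210 m: 2.1 × 210 × 2.16×10⁻⁴ = 0.095256 m
210–760 m: 550 × 0.697×10⁻⁴ × 0.45 = 0.01725075 m
Δh = 0.095256 + 0.01725075 = 0.11250675 m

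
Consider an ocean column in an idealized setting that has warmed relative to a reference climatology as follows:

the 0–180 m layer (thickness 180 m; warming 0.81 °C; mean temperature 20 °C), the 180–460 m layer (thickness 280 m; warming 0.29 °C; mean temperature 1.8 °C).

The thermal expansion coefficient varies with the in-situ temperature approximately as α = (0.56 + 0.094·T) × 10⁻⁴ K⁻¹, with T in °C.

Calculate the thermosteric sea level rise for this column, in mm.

Layer 1: α = (0.56 + 0.094×20)×10⁻⁴ = 2.44×10⁻⁴ K⁻¹
Layer 2: α = (0.56 + 0.094×1.8)×10⁻⁴ = 0.7292×10⁻⁴ K⁻¹
0–180 m: 2.44×10⁻⁴ × 180 × 0.81 = 0.0355752 m
Layer 2: 0.7292×10⁻⁴ × 0.29 × 280 = 0.005921104 m
Δh = 0.0355752 + 0.005921104 = 0.041496304 m ≈ 41.5 mm

Δh ≈ 41.5 mm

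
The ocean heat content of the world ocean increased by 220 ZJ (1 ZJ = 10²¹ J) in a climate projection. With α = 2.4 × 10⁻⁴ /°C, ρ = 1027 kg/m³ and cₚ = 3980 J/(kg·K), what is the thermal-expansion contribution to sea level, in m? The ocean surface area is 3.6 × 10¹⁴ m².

Δh = 0.0359 m

Per unit area: Q = 220×10²¹ / (3.6×10¹⁴) ≈ 6.111×10⁸ J/m²
Δh = αQ/(ρcₚ) = 2.4×10⁻⁴ × 6.111×10⁸ / (1027 × 3980) ≈ 0.035881 m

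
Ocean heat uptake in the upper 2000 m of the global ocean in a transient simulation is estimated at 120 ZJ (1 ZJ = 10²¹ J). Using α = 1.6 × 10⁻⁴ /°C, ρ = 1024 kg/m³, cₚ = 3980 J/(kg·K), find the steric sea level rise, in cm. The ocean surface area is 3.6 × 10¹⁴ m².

Per unit area: Q = 120×10²¹ / (3.6×10¹⁴) ≈ 3.333×10⁸ J/m²
Δh = αQ/(ρcₚ) = 1.6×10⁻⁴ × 3.333×10⁸ / (1024 × 3980) ≈ 0.013085 m

Δh ≈ 1.31 cm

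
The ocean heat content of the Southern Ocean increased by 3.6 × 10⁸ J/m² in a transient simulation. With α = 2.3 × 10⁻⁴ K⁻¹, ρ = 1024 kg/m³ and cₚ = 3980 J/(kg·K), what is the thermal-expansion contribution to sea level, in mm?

Δh = αQ/(ρcₚ) = 2.3×10⁻⁴ × 3.6×10⁸ / (1024 × 3980) ≈ 0.020316 m

20.3 mm of thermosteric rise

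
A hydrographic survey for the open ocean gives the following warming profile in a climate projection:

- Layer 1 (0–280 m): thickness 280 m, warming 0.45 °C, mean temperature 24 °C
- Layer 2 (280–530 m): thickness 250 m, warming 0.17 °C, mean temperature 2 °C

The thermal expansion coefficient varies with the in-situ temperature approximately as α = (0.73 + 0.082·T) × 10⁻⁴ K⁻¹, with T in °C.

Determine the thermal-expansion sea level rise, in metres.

Δh = 0.0378 m

Layer 1: α = (0.73 + 0.082×24)×10⁻⁴ = 2.698×10⁻⁴ K⁻¹
Layer 2: α = (0.73 + 0.082×2)×10⁻⁴ = 0.894×10⁻⁴ K⁻¹
0.45 × 2.698×10⁻⁴ × 280 = 0.0339948 m
280–530 m: 0.894×10⁻⁴ × 0.17 × 250 = 0.0037995 m
Δh = 0.0339948 + 0.0037995 = 0.0377943 m ≈ 0.0378 m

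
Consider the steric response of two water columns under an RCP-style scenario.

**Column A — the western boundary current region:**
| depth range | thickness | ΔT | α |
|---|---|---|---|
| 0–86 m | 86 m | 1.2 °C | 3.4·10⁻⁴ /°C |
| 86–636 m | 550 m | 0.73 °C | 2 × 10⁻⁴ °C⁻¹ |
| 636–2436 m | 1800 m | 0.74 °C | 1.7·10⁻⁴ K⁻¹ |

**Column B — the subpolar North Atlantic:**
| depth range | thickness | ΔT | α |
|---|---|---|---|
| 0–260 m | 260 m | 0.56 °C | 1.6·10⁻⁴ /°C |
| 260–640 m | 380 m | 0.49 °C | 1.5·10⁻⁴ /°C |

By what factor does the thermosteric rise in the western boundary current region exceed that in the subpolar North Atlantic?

A 3.4×10⁻⁴ × 86 × 1.2 = 0.035088 m
A 0.73 × 2×10⁻⁴ × 550 = 0.08030 m
A 636–2436 m: 1.7×10⁻⁴ × 0.74 × 1800 = 0.22644 m
A total: 0.341828 m
B Layer 1: 0.56 × 1.6×10⁻⁴ × 260 = 0.023296 m
B Layer 2: 1.5×10⁻⁴ × 0.49 × 380 = 0.02793 m
B total: 0.051226 m
Ratio: 0.341828 / 0.051226 ≈ 6.673

≈ 6.67×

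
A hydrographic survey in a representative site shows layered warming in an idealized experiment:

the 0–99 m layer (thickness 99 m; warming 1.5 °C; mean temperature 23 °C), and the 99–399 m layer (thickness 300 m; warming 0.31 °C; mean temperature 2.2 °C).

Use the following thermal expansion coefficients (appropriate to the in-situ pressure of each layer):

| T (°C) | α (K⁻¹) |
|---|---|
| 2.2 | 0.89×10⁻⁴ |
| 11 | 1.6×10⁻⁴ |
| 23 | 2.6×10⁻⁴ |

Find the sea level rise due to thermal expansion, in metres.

Layer 1 at 23 °C → α = 2.6×10⁻⁴ K⁻¹
Layer 2 at 2.2 °C → α = 0.89×10⁻⁴ K⁻¹
0–99 m: 2.6×10⁻⁴ × 99 × 1.5 = 0.03861 m
300 × 0.89×10⁻⁴ × 0.31 = 0.008277 m
Δh = 0.03861 + 0.008277 = 0.046887 m

Δh = 0.0469 m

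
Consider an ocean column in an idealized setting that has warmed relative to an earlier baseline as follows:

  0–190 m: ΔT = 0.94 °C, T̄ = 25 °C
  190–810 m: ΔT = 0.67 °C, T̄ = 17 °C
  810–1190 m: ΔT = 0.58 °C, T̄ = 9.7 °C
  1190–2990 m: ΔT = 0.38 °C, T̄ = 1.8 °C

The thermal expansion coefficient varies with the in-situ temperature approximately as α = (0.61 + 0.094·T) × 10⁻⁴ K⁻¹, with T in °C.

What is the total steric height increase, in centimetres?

about 23 cm

Layer 1: α = (0.61 + 0.094×25)×10⁻⁴ = 2.96×10⁻⁴ K⁻¹
Layer 2: α = (0.61 + 0.094×17)×10⁻⁴ = 2.208×10⁻⁴ K⁻¹
Layer 3: α = (0.61 + 0.094×9.7)×10⁻⁴ = 1.5218×10⁻⁴ K⁻¹
Layer 4: α = (0.61 + 0.094×1.8)×10⁻⁴ = 0.7792×10⁻⁴ K⁻¹
2.96×10⁻⁴ × 0.94 × 190 = 0.0528656 m
Layer 2: 2.208×10⁻⁴ × 0.67 × 620 = 0.09172032 m
810–1190 m: 0.58 × 380 × 1.5218×10⁻⁴ = 0.033540472 m
Layer 4: 1800 × 0.38 × 0.7792×10⁻⁴ = 0.05329728 m
Δh = 0.0528656 + 0.09172032 + 0.033540472 + 0.05329728 = 0.231423672 m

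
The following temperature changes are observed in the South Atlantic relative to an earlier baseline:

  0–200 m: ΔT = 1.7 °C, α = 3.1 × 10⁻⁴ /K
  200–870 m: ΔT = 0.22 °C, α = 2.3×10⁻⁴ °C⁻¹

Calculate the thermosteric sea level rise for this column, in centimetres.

Δh ≈ 13.9 cm

Layer 1: 3.1×10⁻⁴ × 200 × 1.7 = 0.10540 m
Layer 2: 2.3×10⁻⁴ × 670 × 0.22 = 0.033902 m
Δh = 0.10540 + 0.033902 = 0.139302 m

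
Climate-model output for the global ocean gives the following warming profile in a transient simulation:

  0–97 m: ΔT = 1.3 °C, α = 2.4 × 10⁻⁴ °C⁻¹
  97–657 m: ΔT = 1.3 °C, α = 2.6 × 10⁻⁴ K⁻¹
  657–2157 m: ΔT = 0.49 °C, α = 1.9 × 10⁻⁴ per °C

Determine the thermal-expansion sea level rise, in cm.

0–97 m: 2.4×10⁻⁴ × 97 × 1.3 = 0.030264 m
1.3 × 560 × 2.6×10⁻⁴ = 0.18928 m
657–2157 m: 1500 × 1.9×10⁻⁴ × 0.49 = 0.13965 m
Δh = 0.030264 + 0.18928 + 0.13965 = 0.359194 m ≈ 35.9 cm

about 35.9 cm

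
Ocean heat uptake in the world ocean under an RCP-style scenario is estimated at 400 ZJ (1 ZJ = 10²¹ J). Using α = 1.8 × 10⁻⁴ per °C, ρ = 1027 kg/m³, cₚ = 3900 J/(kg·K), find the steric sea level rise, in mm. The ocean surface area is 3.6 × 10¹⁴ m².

Per unit area: Q = 400×10²¹ / (3.6×10¹⁴) ≈ 1.111×10⁹ J/m²
Δh = αQ/(ρcₚ) = 1.8×10⁻⁴ × 1.111×10⁹ / (1027 × 3900) ≈ 0.049929 m

49.9 mm of thermosteric rise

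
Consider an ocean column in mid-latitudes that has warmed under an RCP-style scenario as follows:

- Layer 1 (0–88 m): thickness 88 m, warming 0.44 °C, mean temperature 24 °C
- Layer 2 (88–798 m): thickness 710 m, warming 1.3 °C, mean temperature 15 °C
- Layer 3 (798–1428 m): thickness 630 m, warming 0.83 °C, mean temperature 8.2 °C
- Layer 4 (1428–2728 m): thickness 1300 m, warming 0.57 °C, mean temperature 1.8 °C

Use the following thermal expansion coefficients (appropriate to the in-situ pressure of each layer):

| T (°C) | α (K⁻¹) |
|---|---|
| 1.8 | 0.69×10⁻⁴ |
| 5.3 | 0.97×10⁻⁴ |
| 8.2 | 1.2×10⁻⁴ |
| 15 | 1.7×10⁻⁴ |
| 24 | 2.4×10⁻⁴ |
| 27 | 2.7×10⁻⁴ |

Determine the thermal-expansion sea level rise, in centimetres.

Δh = 28.0 cm

Layer 1 at 24 °C → α = 2.4×10⁻⁴ K⁻¹
Layer 2 at 15 °C → α = 1.7×10⁻⁴ K⁻¹
Layer 3 at 8.2 °C → α = 1.2×10⁻⁴ K⁻¹
Layer 4 at 1.8 °C → α = 0.69×10⁻⁴ K⁻¹
88 × 2.4×10⁻⁴ × 0.44 = 0.0092928 m
88–798 m: 1.3 × 1.7×10⁻⁴ × 710 = 0.15691 m
Layer 3: 0.83 × 1.2×10⁻⁴ × 630 = 0.062748 m
1300 × 0.57 × 0.69×10⁻⁴ = 0.051129 m
Δh = 0.0092928 + 0.15691 + 0.062748 + 0.051129 = 0.2800798 m ≈ 28.0 cm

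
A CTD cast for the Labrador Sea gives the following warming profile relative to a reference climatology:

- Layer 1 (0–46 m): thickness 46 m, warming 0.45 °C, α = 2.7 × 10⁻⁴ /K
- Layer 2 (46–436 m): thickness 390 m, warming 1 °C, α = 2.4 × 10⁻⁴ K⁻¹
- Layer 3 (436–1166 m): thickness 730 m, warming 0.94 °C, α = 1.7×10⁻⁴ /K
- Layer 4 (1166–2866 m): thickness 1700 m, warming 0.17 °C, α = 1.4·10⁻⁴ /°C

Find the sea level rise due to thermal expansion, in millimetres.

Δh = 260 mm

46 × 0.45 × 2.7×10⁻⁴ = 0.005589 m
46–436 m: 2.4×10⁻⁴ × 1 × 390 = 0.09360 m
0.94 × 730 × 1.7×10⁻⁴ = 0.116654 m
1166–2866 m: 1700 × 1.4×10⁻⁴ × 0.17 = 0.04046 m
Δh = 0.005589 + 0.09360 + 0.116654 + 0.04046 = 0.256303 m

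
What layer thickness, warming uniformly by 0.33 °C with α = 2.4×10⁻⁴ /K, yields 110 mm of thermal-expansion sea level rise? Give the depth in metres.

about 1390 m

H = Δh/(αΔT) = 0.11 / (2.4×10⁻⁴ × 0.33) ≈ 1389 m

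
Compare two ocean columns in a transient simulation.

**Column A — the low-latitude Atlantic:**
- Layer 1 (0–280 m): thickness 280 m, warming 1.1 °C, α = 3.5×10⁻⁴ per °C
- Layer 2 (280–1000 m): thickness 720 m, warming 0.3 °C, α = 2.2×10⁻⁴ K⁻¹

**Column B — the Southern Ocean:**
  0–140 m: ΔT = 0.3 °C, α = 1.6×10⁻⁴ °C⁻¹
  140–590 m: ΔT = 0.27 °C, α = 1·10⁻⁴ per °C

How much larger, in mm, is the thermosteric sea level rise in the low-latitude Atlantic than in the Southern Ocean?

136 mm larger

A 0–280 m: 1.1 × 3.5×10⁻⁴ × 280 = 0.10780 m
A Layer 2: 2.2×10⁻⁴ × 720 × 0.3 = 0.04752 m
A total: 0.15532 m
B 1.6×10⁻⁴ × 140 × 0.3 = 0.00672 m
B 1×10⁻⁴ × 0.27 × 450 = 0.01215 m
B total: 0.01887 m
Difference: 0.15532 − 0.01887 = 0.13645 m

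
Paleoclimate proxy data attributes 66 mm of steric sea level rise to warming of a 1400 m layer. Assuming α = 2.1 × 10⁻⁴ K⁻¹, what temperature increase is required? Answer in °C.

ΔT = Δh/(αH) = 0.066 / (2.1×10⁻⁴ × 1400) ≈ 0.2245 °C

0.22 °C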